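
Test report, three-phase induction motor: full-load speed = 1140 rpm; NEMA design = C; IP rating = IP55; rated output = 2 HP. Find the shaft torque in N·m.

12.5 N·m

P_out = 2 × 746 = 1492 W
ω = 2π × 1140/60 = 119.4 rad/s
τ = P_out/ω = 1492/119.4 = 12.5 N·m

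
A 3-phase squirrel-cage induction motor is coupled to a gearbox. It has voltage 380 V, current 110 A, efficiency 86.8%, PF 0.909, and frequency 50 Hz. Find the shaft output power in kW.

57.1 kW

P_in = √3·V·I·cosφ = 1.732 × 380 × 110 × 0.909 = 65809 W
P_out = η·P_in = 0.868 × 65809 = 57122 W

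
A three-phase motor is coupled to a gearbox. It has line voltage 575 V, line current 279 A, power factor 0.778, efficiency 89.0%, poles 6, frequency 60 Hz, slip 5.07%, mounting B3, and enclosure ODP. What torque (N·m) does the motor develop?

P_in = √3·V·I·cosφ = 1.732 × 575 × 279 × 0.778 = 216172 W
P_out = η·P_in = 0.89 × 216172 = 192393 W
n_s = 120×60/6 = 1200 rpm; n = 1200×(1−0.0507) = 1139 rpm
ω = 2π×1139/60 = 119.3 rad/s
τ = P_out/ω = 192393/119.3 = 1610 N·m

1610 N·m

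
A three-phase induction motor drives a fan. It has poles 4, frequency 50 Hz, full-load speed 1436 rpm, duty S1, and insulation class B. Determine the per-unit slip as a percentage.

4.3 %

n_s = 120f/p = 120×50/4 = 1500 rpm
s = (n_s − n)/n_s = (1500 − 1436)/1500 = 0.0427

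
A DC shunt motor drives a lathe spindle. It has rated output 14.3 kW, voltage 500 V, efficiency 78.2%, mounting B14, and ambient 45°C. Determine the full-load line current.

P_out = 14.3 kW = 14300 W
P_in = P_out / η = 14300 / 0.782 = 18286 W
I = P_in / V = 18286 / 500 = 36.6 A

36.6 A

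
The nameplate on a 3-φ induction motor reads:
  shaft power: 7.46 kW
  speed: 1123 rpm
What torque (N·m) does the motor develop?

63.4 N·m

ω = 2π × 1123/60 = 117.6 rad/s
τ = P/ω = 7460/117.6 = 63.4 N·m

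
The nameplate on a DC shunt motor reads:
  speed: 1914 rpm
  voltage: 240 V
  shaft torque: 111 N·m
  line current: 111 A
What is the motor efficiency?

ω = 2π × 1914/60 = 200.4 rad/s; P_out = τω = 111 × 200.4 = 22244 W
P_in = V·I = 240 × 111 = 26640 W
η = P_out / P_in = 22244 / 26640 = 0.835 = 83.5%

83.5 %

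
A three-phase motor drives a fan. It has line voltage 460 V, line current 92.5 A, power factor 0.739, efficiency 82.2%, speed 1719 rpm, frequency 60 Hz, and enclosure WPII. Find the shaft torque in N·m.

249 N·m

P_in = √3·V·I·cosφ = 1.732 × 460 × 92.5 × 0.739 = 54462 W
P_out = η·P_in = 0.822 × 54462 = 44768 W
n = 1719 rpm
ω = 2π×1719/60 = 180 rad/s
τ = P_out/ω = 44768/180 = 249 N·m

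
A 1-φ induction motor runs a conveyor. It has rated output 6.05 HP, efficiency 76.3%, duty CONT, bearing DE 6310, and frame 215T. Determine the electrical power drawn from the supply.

5.92 kW

P_out = 6.05 × 746 = 4513 W
P_in = P_out/η = 4513/0.763 = 5915 W = 5.92 kW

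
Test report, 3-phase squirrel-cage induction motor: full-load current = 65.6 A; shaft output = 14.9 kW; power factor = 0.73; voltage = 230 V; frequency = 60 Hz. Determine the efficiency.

P_out = 14.9 kW = 14900 W
P_in = √3·V_L·I_L·cosφ = 1.732 × 230 × 65.6 × 0.73 = 19077 W
η = P_out / P_in = 14900 / 19077 = 0.781 = 78.1%

78.1 %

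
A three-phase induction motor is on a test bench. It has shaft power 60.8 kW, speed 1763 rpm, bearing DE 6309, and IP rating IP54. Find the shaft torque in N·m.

329 N·m

ω = 2π × 1763/60 = 184.6 rad/s
τ = P/ω = 60800/184.6 = 329 N·m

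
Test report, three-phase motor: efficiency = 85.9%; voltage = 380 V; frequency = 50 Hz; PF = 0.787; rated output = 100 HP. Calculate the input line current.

168 A

P_out = 100 × 746 = 74600 W
P_in = P_out / η = 74600 / 0.859 = 86845 W
I_L = P_in / (√3·V_L·cosφ) = 86845 / (1.732 × 380 × 0.787) = 168 A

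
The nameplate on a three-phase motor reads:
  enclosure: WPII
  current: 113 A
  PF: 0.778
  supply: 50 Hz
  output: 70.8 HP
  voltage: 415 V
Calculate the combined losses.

P_in = √3·V·I·cosφ = 1.732×415×113×0.778 = 63191 W
P_out = 70.8×746 = 52817 W
Losses = P_in − P_out = 63191 − 52817 = 10374 W

10.4 kW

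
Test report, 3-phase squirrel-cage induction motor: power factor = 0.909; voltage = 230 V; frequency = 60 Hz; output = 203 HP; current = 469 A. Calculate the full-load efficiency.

89.2 %

P_out = 203 × 746 = 151438 W
P_in = √3·V_L·I_L·cosφ = 1.732 × 230 × 469 × 0.909 = 169829 W
η = P_out / P_in = 151438 / 169829 = 0.892 = 89.2%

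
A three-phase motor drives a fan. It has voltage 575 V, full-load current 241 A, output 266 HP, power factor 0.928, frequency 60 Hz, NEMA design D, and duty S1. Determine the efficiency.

89.1 %

P_out = 266 × 746 = 198436 W
P_in = √3·V_L·I_L·cosφ = 1.732 × 575 × 241 × 0.928 = 222731 W
η = P_out / P_in = 198436 / 222731 = 0.891 = 89.1%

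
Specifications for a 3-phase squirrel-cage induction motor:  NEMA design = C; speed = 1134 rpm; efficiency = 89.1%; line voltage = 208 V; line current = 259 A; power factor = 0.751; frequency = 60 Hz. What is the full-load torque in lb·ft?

P_in = √3·V·I·cosφ = 1.732 × 208 × 259 × 0.751 = 70073 W
P_out = η·P_in = 0.891 × 70073 = 62435 W
n = 1134 rpm
ω = 2π×1134/60 = 118.8 rad/s
τ = P_out/ω = 62435/118.8 = 525.5 N·m
In lb·ft: 525.5/1.356 = 388 lb·ft

388 lb·ft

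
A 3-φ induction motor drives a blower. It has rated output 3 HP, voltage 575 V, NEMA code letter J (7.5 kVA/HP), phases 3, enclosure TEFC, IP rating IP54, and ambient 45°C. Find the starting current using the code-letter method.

S_LR = 7.5 × 3 = 22.5 kVA
I_LR = S_LR/(√3·V_L) = 22500/(1.732×575) = 22.6 A

22.6 A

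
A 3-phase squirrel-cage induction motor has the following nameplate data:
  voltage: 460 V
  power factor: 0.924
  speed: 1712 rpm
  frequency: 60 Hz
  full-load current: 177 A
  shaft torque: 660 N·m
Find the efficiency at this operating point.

ω = 2π × 1712/60 = 179.3 rad/s; P_out = τω = 660 × 179.3 = 118338 W
P_in = √3·V_L·I_L·cosφ = 1.732 × 460 × 177 × 0.924 = 130302 W
η = P_out / P_in = 118338 / 130302 = 0.908 = 90.8%

90.8 %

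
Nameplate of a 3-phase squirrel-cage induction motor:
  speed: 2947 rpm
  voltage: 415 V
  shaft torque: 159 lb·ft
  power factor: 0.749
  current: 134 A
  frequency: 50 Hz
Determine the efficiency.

τ = 159 lb·ft × 1.356 = 215.6 N·m
ω = 2π × 2947/60 = 308.6 rad/s; P_out = τω = 215.6 × 308.6 = 66534 W
P_in = √3·V_L·I_L·cosφ = 1.732 × 415 × 134 × 0.749 = 72141 W
η = P_out / P_in = 66534 / 72141 = 0.922 = 92.2%

92.2 %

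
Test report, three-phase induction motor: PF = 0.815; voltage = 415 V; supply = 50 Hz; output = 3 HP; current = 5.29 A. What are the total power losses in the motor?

P_in = √3·V·I·cosφ = 1.732×415×5.29×0.815 = 3099 W
P_out = 3×746 = 2238 W
Losses = P_in − P_out = 3099 − 2238 = 861 W

861 W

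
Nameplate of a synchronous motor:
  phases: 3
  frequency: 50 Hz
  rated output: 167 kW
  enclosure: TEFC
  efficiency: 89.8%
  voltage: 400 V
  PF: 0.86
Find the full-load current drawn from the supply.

P_out = 167 kW = 167000 W
P_in = P_out / η = 167000 / 0.898 = 185969 W
I_L = P_in / (√3·V_L·cosφ) = 185969 / (1.732 × 400 × 0.86) = 312 A

312 A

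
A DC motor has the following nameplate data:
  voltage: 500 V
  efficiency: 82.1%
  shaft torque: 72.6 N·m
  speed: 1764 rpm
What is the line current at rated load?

ω = 2π×1764/60 = 184.7 rad/s; P_out = τω = 72.6 × 184.7 = 13409 W
P_in = P_out / η = 13409 / 0.821 = 16333 W
I = P_in / V = 16333 / 500 = 32.7 A

32.7 A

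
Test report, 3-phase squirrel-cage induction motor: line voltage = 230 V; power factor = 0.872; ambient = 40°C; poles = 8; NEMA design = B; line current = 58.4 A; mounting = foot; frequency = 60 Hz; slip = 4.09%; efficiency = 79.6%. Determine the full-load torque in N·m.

P_in = √3·V·I·cosφ = 1.732 × 230 × 58.4 × 0.872 = 20286 W
P_out = η·P_in = 0.796 × 20286 = 16148 W
n_s = 120×60/8 = 900 rpm; n = 900×(1−0.0409) = 863 rpm
ω = 2π×863/60 = 90.37 rad/s
τ = P_out/ω = 16148/90.37 = 179 N·m

179 N·m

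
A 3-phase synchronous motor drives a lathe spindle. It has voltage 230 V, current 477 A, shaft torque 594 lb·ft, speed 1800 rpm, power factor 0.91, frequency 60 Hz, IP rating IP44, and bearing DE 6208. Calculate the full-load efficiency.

τ = 594 lb·ft × 1.356 = 805.5 N·m
ω = 2π × 1800/60 = 188.5 rad/s; P_out = τω = 805.5 × 188.5 = 151837 W
P_in = √3·V_L·I_L·cosφ = 1.732 × 230 × 477 × 0.91 = 172916 W
η = P_out / P_in = 151837 / 172916 = 0.878 = 87.8%

87.8 %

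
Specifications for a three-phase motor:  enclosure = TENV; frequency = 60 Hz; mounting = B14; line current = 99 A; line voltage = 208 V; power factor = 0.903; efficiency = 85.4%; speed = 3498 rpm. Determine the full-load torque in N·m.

P_in = √3·V·I·cosφ = 1.732 × 208 × 99 × 0.903 = 32206 W
P_out = η·P_in = 0.854 × 32206 = 27504 W
n = 3498 rpm
ω = 2π×3498/60 = 366.3 rad/s
τ = P_out/ω = 27504/366.3 = 75.1 N·m

75.1 N·m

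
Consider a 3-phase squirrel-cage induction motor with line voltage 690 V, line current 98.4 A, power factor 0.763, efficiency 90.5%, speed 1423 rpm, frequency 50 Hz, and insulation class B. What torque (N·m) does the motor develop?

545 N·m

P_in = √3·V·I·cosφ = 1.732 × 690 × 98.4 × 0.763 = 89726 W
P_out = η·P_in = 0.905 × 89726 = 81202 W
n = 1423 rpm
ω = 2π×1423/60 = 149 rad/s
τ = P_out/ω = 81202/149 = 545 N·m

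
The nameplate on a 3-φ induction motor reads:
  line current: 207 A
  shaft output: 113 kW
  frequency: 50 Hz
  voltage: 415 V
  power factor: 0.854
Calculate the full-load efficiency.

P_out = 113 kW = 113000 W
P_in = √3·V_L·I_L·cosφ = 1.732 × 415 × 207 × 0.854 = 127064 W
η = P_out / P_in = 113000 / 127064 = 0.889 = 88.9%

88.9 %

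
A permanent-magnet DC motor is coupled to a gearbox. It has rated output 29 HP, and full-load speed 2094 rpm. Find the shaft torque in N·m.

P_out = 29 × 746 = 21634 W
ω = 2π × 2094/60 = 219.3 rad/s
τ = P_out/ω = 21634/219.3 = 98.7 N·m

98.7 N·m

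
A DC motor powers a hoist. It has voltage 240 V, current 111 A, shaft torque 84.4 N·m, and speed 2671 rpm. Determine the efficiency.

88.6 %

ω = 2π × 2671/60 = 279.7 rad/s; P_out = τω = 84.4 × 279.7 = 23607 W
P_in = V·I = 240 × 111 = 26640 W
η = P_out / P_in = 23607 / 26640 = 0.886 = 88.6%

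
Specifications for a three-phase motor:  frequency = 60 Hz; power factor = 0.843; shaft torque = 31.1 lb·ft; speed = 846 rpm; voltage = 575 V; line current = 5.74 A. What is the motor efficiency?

77.5 %

τ = 31.1 lb·ft × 1.356 = 42.17 N·m
ω = 2π × 846/60 = 88.59 rad/s; P_out = τω = 42.17 × 88.59 = 3736 W
P_in = √3·V_L·I_L·cosφ = 1.732 × 575 × 5.74 × 0.843 = 4819 W
η = P_out / P_in = 3736 / 4819 = 0.775 = 77.5%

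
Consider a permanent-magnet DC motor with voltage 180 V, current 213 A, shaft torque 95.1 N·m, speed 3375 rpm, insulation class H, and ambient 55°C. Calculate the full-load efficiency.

ω = 2π × 3375/60 = 353.4 rad/s; P_out = τω = 95.1 × 353.4 = 33608 W
P_in = V·I = 180 × 213 = 38340 W
η = P_out / P_in = 33608 / 38340 = 0.877 = 87.7%

87.7 %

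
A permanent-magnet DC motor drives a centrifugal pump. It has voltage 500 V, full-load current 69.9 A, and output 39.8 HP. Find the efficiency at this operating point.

P_out = 39.8 × 746 = 29691 W
P_in = V·I = 500 × 69.9 = 34950 W
η = P_out / P_in = 29691 / 34950 = 0.850 = 85.0%

85.0 %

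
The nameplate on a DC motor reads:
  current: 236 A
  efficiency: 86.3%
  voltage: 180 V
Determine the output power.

P_in = V·I = 180 × 236 = 42480 W
P_out = η·P_in = 0.863 × 42480 = 36660 W

36.7 kW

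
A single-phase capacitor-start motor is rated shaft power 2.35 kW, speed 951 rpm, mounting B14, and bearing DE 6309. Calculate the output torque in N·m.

23.6 N·m

ω = 2π × 951/60 = 99.59 rad/s
τ = P/ω = 2350/99.59 = 23.6 N·m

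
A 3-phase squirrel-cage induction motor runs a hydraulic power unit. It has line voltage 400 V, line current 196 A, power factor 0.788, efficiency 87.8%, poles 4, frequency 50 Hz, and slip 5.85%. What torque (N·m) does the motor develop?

P_in = √3·V·I·cosφ = 1.732 × 400 × 196 × 0.788 = 107002 W
P_out = η·P_in = 0.878 × 107002 = 93948 W
n_s = 120×50/4 = 1500 rpm; n = 1500×(1−0.0585) = 1412 rpm
ω = 2π×1412/60 = 147.9 rad/s
τ = P_out/ω = 93948/147.9 = 635 N·m

635 N·m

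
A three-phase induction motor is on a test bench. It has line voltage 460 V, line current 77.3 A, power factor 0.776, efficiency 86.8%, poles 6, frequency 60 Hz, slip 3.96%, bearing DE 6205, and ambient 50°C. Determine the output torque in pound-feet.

254 lb·ft

P_in = √3·V·I·cosφ = 1.732 × 460 × 77.3 × 0.776 = 47791 W
P_out = η·P_in = 0.868 × 47791 = 41483 W
n_s = 120×60/6 = 1200 rpm; n = 1200×(1−0.0396) = 1152 rpm
ω = 2π×1152/60 = 120.6 rad/s
τ = P_out/ω = 41483/120.6 = 344 N·m
In lb·ft: 344/1.356 = 254 lb·ft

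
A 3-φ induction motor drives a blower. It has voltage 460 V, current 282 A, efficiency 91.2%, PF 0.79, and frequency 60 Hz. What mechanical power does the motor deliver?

P_in = √3·V·I·cosφ = 1.732 × 460 × 282 × 0.79 = 177493 W
P_out = η·P_in = 0.912 × 177493 = 161874 W

162 kW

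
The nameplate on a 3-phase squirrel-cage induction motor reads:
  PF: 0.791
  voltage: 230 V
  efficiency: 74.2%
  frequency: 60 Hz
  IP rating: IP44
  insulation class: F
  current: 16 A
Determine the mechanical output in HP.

5.01 HP

P_in = √3·V·I·cosφ = 1.732 × 230 × 16 × 0.791 = 5042 W
P_out = η·P_in = 0.742 × 5042 = 3741 W
= 3741/746 = 5.01 HP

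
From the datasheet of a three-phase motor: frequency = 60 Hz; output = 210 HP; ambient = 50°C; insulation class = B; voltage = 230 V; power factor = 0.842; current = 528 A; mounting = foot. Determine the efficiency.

88.5 %

P_out = 210 × 746 = 156660 W
P_in = √3·V_L·I_L·cosφ = 1.732 × 230 × 528 × 0.842 = 177101 W
η = P_out / P_in = 156660 / 177101 = 0.885 = 88.5%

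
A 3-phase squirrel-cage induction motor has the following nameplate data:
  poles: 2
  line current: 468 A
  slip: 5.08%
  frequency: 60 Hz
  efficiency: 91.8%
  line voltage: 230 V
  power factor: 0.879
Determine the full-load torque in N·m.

P_in = √3·V·I·cosφ = 1.732 × 230 × 468 × 0.879 = 163874 W
P_out = η·P_in = 0.918 × 163874 = 150436 W
n_s = 120×60/2 = 3600 rpm; n = 3600×(1−0.0508) = 3417 rpm
ω = 2π×3417/60 = 357.8 rad/s
τ = P_out/ω = 150436/357.8 = 420 N·m

420 N·m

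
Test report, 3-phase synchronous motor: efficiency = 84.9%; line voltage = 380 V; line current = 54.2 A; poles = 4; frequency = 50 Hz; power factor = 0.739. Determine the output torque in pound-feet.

105 lb·ft

P_in = √3·V·I·cosφ = 1.732 × 380 × 54.2 × 0.739 = 26362 W
P_out = η·P_in = 0.849 × 26362 = 22381 W
n = n_s = 120×50/4 = 1500 rpm (synchronous)
ω = 2π×1500/60 = 157.1 rad/s
τ = P_out/ω = 22381/157.1 = 142.5 N·m
In lb·ft: 142.5/1.356 = 105 lb·ft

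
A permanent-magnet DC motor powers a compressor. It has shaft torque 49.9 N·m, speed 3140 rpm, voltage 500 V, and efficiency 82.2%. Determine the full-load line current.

ω = 2π×3140/60 = 328.8 rad/s; P_out = τω = 49.9 × 328.8 = 16407 W
P_in = P_out / η = 16407 / 0.822 = 19960 W
I = P_in / V = 19960 / 500 = 39.9 A

39.9 A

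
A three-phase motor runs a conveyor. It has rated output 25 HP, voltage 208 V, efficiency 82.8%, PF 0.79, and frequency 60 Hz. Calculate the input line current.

P_out = 25 × 746 = 18650 W
P_in = P_out / η = 18650 / 0.828 = 22524 W
I_L = P_in / (√3·V_L·cosφ) = 22524 / (1.732 × 208 × 0.79) = 79.1 A

79.1 A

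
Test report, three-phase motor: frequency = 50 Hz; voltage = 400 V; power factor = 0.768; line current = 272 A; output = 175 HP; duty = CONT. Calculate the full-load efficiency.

P_out = 175 × 746 = 130550 W
P_in = √3·V_L·I_L·cosφ = 1.732 × 400 × 272 × 0.768 = 144723 W
η = P_out / P_in = 130550 / 144723 = 0.902 = 90.2%

90.2 %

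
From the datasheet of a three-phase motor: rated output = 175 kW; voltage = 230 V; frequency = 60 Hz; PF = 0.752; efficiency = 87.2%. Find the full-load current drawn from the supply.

670 A

P_out = 175 kW = 175000 W
P_in = P_out / η = 175000 / 0.872 = 200688 W
I_L = P_in / (√3·V_L·cosφ) = 200688 / (1.732 × 230 × 0.752) = 670 A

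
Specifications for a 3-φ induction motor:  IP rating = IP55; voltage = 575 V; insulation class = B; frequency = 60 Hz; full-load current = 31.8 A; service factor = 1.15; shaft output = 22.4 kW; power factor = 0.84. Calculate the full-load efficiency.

P_out = 22.4 kW = 22400 W
P_in = √3·V_L·I_L·cosφ = 1.732 × 575 × 31.8 × 0.84 = 26602 W
η = P_out / P_in = 22400 / 26602 = 0.842 = 84.2%

84.2 %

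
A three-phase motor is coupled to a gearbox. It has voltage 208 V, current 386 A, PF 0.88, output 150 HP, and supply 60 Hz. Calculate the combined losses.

P_in = √3·V·I·cosφ = 1.732×208×386×0.88 = 122372 W
P_out = 150×746 = 111900 W
Losses = P_in − P_out = 122372 − 111900 = 10472 W

10500 W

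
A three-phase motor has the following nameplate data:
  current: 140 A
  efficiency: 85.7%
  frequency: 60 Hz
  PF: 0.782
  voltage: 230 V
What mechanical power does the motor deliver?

P_in = √3·V·I·cosφ = 1.732 × 230 × 140 × 0.782 = 43612 W
P_out = η·P_in = 0.857 × 43612 = 37375 W

37.4 kW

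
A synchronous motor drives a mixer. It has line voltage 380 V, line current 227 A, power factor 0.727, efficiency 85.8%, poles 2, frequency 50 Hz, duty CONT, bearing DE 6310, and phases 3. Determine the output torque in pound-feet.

P_in = √3·V·I·cosφ = 1.732 × 380 × 227 × 0.727 = 108615 W
P_out = η·P_in = 0.858 × 108615 = 93192 W
n = n_s = 120×50/2 = 3000 rpm (synchronous)
ω = 2π×3000/60 = 314.2 rad/s
τ = P_out/ω = 93192/314.2 = 296.6 N·m
In lb·ft: 296.6/1.356 = 219 lb·ft

219 lb·ft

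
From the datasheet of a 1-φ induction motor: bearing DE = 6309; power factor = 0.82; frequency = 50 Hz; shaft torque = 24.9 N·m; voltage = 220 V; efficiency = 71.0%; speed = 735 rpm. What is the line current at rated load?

15 A

ω = 2π×735/60 = 76.97 rad/s; P_out = τω = 24.9 × 76.97 = 1917 W
P_in = P_out / η = 1917 / 0.710 = 2700 W
I = P_in / (V·cosφ) = 2700 / (220 × 0.82) = 15 A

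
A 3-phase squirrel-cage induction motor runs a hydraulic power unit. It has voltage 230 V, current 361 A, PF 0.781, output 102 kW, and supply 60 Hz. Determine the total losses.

10300 W

P_in = √3·V·I·cosφ = 1.732×230×361×0.781 = 112314 W
P_out = 102000 W
Losses = P_in − P_out = 112314 − 102000 = 10314 W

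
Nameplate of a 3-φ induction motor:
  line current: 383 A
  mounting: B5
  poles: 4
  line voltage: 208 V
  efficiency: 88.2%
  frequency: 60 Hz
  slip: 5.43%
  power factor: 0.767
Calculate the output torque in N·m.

524 N·m

P_in = √3·V·I·cosφ = 1.732 × 208 × 383 × 0.767 = 105829 W
P_out = η·P_in = 0.882 × 105829 = 93341 W
n_s = 120×60/4 = 1800 rpm; n = 1800×(1−0.0543) = 1702 rpm
ω = 2π×1702/60 = 178.2 rad/s
τ = P_out/ω = 93341/178.2 = 524 N·m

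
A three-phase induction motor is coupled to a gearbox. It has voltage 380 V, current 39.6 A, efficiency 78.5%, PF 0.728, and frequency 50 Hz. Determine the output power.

P_in = √3·V·I·cosφ = 1.732 × 380 × 39.6 × 0.728 = 18974 W
P_out = η·P_in = 0.785 × 18974 = 14895 W

14.9 kW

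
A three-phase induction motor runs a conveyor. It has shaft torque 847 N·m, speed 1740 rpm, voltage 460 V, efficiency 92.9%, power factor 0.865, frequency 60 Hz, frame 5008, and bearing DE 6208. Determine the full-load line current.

241 A

ω = 2π×1740/60 = 182.2 rad/s; P_out = τω = 847 × 182.2 = 154323 W
P_in = P_out / η = 154323 / 0.929 = 166117 W
I_L = P_in / (√3·V_L·cosφ) = 166117 / (1.732 × 460 × 0.865) = 241 A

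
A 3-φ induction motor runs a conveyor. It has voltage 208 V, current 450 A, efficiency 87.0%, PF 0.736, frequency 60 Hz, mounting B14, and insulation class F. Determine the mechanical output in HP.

P_in = √3·V·I·cosφ = 1.732 × 208 × 450 × 0.736 = 119317 W
P_out = η·P_in = 0.87 × 119317 = 103806 W
= 103806/746 = 139 HP

139 HP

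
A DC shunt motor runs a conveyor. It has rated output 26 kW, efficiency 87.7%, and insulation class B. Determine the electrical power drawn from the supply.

P_out = 26000 W
P_in = P_out/η = 26000/0.877 = 29647 W = 29.6 kW

29.6 kW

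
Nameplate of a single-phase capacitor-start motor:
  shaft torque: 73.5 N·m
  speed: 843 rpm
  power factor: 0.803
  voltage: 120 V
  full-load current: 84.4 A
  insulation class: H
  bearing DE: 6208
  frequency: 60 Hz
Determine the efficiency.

ω = 2π × 843/60 = 88.28 rad/s; P_out = τω = 73.5 × 88.28 = 6489 W
P_in = V·I·cosφ = 120 × 84.4 × 0.803 = 8133 W
η = P_out / P_in = 6489 / 8133 = 0.798 = 79.8%

79.8 %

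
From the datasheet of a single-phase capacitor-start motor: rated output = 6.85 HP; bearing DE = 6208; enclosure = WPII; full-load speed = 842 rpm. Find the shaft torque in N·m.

P_out = 6.85 × 746 = 5110 W
ω = 2π × 842/60 = 88.17 rad/s
τ = P_out/ω = 5110/88.17 = 58 N·m

58 N·m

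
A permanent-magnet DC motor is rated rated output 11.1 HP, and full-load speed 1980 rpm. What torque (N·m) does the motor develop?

39.9 N·m

P_out = 11.1 × 746 = 8281 W
ω = 2π × 1980/60 = 207.3 rad/s
τ = P_out/ω = 8281/207.3 = 39.9 N·m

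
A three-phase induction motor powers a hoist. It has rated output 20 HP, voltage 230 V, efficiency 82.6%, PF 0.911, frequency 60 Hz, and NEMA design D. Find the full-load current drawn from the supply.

49.8 A

P_out = 20 × 746 = 14920 W
P_in = P_out / η = 14920 / 0.826 = 18063 W
I_L = P_in / (√3·V_L·cosφ) = 18063 / (1.732 × 230 × 0.911) = 49.8 A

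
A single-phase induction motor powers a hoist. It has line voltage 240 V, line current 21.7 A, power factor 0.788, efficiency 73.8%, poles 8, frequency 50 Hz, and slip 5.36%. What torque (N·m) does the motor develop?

P_in = V·I·cosφ = 240 × 21.7 × 0.788 = 4104 W
P_out = η·P_in = 0.738 × 4104 = 3029 W
n_s = 120×50/8 = 750 rpm; n = 750×(1−0.0536) = 710 rpm
ω = 2π×710/60 = 74.35 rad/s
τ = P_out/ω = 3029/74.35 = 40.7 N·m

40.7 N·m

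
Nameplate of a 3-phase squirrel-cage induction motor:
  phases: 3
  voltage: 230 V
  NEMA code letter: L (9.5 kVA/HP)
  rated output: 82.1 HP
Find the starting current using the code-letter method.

S_LR = 9.5 × 82.1 = 779.95 kVA
I_LR = S_LR/(√3·V_L) = 779950/(1.732×230) = 1960 A

1960 A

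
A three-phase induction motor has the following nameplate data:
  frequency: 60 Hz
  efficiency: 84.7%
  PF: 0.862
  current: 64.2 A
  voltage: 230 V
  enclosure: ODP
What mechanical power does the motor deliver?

18.7 kW

P_in = √3·V·I·cosφ = 1.732 × 230 × 64.2 × 0.862 = 22045 W
P_out = η·P_in = 0.847 × 22045 = 18672 W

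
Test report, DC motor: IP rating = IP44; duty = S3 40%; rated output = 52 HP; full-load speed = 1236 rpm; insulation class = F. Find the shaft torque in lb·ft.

221 lb·ft

P_out = 52 × 746 = 38792 W
ω = 2π × 1236/60 = 129.4 rad/s
τ = P_out/ω = 38792/129.4 = 299.8 N·m
In lb·ft: 299.8/1.356 = 221 lb·ft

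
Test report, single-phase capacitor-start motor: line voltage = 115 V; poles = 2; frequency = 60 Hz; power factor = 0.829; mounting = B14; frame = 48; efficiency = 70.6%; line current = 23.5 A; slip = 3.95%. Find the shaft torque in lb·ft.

3.22 lb·ft

P_in = V·I·cosφ = 115 × 23.5 × 0.829 = 2240 W
P_out = η·P_in = 0.706 × 2240 = 1581 W
n_s = 120×60/2 = 3600 rpm; n = 3600×(1−0.0395) = 3458 rpm
ω = 2π×3458/60 = 362.1 rad/s
τ = P_out/ω = 1581/362.1 = 4.366 N·m
In lb·ft: 4.366/1.356 = 3.22 lb·ft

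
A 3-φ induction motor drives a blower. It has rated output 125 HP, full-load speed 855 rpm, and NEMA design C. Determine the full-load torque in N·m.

P_out = 125 × 746 = 93250 W
ω = 2π × 855/60 = 89.54 rad/s
τ = P_out/ω = 93250/89.54 = 1040 N·m

1040 N·m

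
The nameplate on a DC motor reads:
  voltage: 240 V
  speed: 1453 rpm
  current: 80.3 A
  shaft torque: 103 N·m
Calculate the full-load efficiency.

81.3 %

ω = 2π × 1453/60 = 152.2 rad/s; P_out = τω = 103 × 152.2 = 15677 W
P_in = V·I = 240 × 80.3 = 19272 W
η = P_out / P_in = 15677 / 19272 = 0.813 = 81.3%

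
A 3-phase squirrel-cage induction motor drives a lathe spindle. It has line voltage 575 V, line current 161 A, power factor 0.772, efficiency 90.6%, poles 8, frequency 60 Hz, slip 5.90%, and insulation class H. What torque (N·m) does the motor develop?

1260 N·m

P_in = √3·V·I·cosφ = 1.732 × 575 × 161 × 0.772 = 123782 W
P_out = η·P_in = 0.906 × 123782 = 112146 W
n_s = 120×60/8 = 900 rpm; n = 900×(1−0.059) = 847 rpm
ω = 2π×847/60 = 88.7 rad/s
τ = P_out/ω = 112146/88.7 = 1260 N·m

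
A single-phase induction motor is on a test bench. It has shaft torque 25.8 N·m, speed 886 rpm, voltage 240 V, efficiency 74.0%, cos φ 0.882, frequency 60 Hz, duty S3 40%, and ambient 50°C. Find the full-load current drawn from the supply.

ω = 2π×886/60 = 92.78 rad/s; P_out = τω = 25.8 × 92.78 = 2394 W
P_in = P_out / η = 2394 / 0.740 = 3235 W
I = P_in / (V·cosφ) = 3235 / (240 × 0.882) = 15.3 A

15.3 A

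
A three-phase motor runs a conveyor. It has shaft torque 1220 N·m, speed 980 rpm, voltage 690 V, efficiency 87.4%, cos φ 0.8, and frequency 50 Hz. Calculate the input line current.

ω = 2π×980/60 = 102.6 rad/s; P_out = τω = 1220 × 102.6 = 125172 W
P_in = P_out / η = 125172 / 0.874 = 143217 W
I_L = P_in / (√3·V_L·cosφ) = 143217 / (1.732 × 690 × 0.8) = 150 A

150 A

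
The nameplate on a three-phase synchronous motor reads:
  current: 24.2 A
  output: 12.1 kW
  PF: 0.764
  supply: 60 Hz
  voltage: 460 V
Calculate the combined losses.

2.63 kW

P_in = √3·V·I·cosφ = 1.732×460×24.2×0.764 = 14730 W
P_out = 12100 W
Losses = P_in − P_out = 14730 − 12100 = 2630 W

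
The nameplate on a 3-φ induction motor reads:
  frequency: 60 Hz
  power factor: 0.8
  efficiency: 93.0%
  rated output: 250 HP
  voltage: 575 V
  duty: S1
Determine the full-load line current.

252 A

P_out = 250 × 746 = 186500 W
P_in = P_out / η = 186500 / 0.930 = 200538 W
I_L = P_in / (√3·V_L·cosφ) = 200538 / (1.732 × 575 × 0.8) = 252 A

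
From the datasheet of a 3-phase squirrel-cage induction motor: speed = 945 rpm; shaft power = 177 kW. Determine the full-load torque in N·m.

ω = 2π × 945/60 = 98.96 rad/s
τ = P/ω = 177000/98.96 = 1790 N·m

1790 N·m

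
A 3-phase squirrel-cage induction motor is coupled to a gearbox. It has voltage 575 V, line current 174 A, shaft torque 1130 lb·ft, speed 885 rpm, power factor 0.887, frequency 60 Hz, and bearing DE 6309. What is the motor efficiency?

τ = 1130 lb·ft × 1.356 = 1532 N·m
ω = 2π × 885/60 = 92.68 rad/s; P_out = τω = 1532 × 92.68 = 141986 W
P_in = √3·V_L·I_L·cosφ = 1.732 × 575 × 174 × 0.887 = 153705 W
η = P_out / P_in = 141986 / 153705 = 0.924 = 92.4%

92.4 %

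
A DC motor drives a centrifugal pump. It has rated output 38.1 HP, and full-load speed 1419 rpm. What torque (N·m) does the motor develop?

P_out = 38.1 × 746 = 28423 W
ω = 2π × 1419/60 = 148.6 rad/s
τ = P_out/ω = 28423/148.6 = 191 N·m

191 N·m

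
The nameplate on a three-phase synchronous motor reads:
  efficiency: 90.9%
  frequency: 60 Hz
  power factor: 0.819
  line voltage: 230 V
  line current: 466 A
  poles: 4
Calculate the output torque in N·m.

733 N·m

P_in = √3·V·I·cosφ = 1.732 × 230 × 466 × 0.819 = 152036 W
P_out = η·P_in = 0.909 × 152036 = 138201 W
n = n_s = 120×60/4 = 1800 rpm (synchronous)
ω = 2π×1800/60 = 188.5 rad/s
τ = P_out/ω = 138201/188.5 = 733 N·m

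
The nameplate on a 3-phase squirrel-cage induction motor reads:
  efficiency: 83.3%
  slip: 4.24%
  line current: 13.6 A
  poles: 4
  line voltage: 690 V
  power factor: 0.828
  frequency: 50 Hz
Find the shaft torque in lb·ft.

55 lb·ft

P_in = √3·V·I·cosφ = 1.732 × 690 × 13.6 × 0.828 = 13458 W
P_out = η·P_in = 0.833 × 13458 = 11211 W
n_s = 120×50/4 = 1500 rpm; n = 1500×(1−0.0424) = 1436 rpm
ω = 2π×1436/60 = 150.4 rad/s
τ = P_out/ω = 11211/150.4 = 74.54 N·m
In lb·ft: 74.54/1.356 = 55 lb·ft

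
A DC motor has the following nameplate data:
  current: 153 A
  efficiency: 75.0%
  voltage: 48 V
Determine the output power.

5.51 kW

P_in = V·I = 48 × 153 = 7344 W
P_out = η·P_in = 0.75 × 7344 = 5508 W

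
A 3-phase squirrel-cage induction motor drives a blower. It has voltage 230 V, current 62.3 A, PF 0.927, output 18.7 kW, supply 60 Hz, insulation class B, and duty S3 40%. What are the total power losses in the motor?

P_in = √3·V·I·cosφ = 1.732×230×62.3×0.927 = 23006 W
P_out = 18700 W
Losses = P_in − P_out = 23006 − 18700 = 4306 W

4.31 kW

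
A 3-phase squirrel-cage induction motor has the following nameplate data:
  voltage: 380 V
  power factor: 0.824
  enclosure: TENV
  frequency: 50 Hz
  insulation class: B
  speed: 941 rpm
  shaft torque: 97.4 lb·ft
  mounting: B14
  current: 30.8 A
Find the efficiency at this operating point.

77.9 %

τ = 97.4 lb·ft × 1.356 = 132.1 N·m
ω = 2π × 941/60 = 98.54 rad/s; P_out = τω = 132.1 × 98.54 = 13017 W
P_in = √3·V_L·I_L·cosφ = 1.732 × 380 × 30.8 × 0.824 = 16704 W
η = P_out / P_in = 13017 / 16704 = 0.779 = 77.9%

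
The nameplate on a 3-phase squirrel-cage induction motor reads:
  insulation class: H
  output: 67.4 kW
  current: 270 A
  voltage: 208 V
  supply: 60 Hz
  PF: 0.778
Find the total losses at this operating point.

8280 W

P_in = √3·V·I·cosφ = 1.732×208×270×0.778 = 75675 W
P_out = 67400 W
Losses = P_in − P_out = 75675 − 67400 = 8275 W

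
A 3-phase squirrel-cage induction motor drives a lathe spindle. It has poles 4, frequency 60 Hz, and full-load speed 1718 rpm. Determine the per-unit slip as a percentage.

4.56 %

n_s = 120f/p = 120×60/4 = 1800 rpm
s = (n_s − n)/n_s = (1800 − 1718)/1800 = 0.0456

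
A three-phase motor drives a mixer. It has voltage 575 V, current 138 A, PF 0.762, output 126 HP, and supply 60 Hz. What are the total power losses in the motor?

P_in = √3·V·I·cosφ = 1.732×575×138×0.762 = 104725 W
P_out = 126×746 = 93996 W
Losses = P_in − P_out = 104725 − 93996 = 10729 W

10700 W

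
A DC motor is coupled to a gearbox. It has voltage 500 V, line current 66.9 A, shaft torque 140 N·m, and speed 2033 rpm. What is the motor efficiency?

ω = 2π × 2033/60 = 212.9 rad/s; P_out = τω = 140 × 212.9 = 29806 W
P_in = V·I = 500 × 66.9 = 33450 W
η = P_out / P_in = 29806 / 33450 = 0.891 = 89.1%

89.1 %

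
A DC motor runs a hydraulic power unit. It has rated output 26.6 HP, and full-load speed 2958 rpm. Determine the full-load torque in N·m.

64.1 N·m

P_out = 26.6 × 746 = 19844 W
ω = 2π × 2958/60 = 309.8 rad/s
τ = P_out/ω = 19844/309.8 = 64.1 N·m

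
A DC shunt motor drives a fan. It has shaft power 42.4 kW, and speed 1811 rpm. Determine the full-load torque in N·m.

ω = 2π × 1811/60 = 189.6 rad/s
τ = P/ω = 42400/189.6 = 224 N·m

224 N·m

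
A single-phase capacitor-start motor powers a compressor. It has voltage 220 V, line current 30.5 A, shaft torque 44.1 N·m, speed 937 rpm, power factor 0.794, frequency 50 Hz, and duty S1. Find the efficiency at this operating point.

81.2 %

ω = 2π × 937/60 = 98.12 rad/s; P_out = τω = 44.1 × 98.12 = 4327 W
P_in = V·I·cosφ = 220 × 30.5 × 0.794 = 5328 W
η = P_out / P_in = 4327 / 5328 = 0.812 = 81.2%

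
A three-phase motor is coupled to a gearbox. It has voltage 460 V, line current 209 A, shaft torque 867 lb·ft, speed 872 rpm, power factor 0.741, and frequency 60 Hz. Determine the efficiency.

87.0 %

τ = 867 lb·ft × 1.356 = 1176 N·m
ω = 2π × 872/60 = 91.32 rad/s; P_out = τω = 1176 × 91.32 = 107392 W
P_in = √3·V_L·I_L·cosφ = 1.732 × 460 × 209 × 0.741 = 123387 W
η = P_out / P_in = 107392 / 123387 = 0.870 = 87.0%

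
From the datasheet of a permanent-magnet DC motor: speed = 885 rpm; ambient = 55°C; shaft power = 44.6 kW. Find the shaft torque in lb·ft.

355 lb·ft

ω = 2π × 885/60 = 92.68 rad/s
τ = P/ω = 44600/92.68 = 481.2 N·m
In lb·ft: 481.2/1.356 = 355 lb·ft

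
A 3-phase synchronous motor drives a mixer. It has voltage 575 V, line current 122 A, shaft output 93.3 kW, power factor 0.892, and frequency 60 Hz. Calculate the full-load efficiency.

86.1 %

P_out = 93.3 kW = 93300 W
P_in = √3·V_L·I_L·cosφ = 1.732 × 575 × 122 × 0.892 = 108378 W
η = P_out / P_in = 93300 / 108378 = 0.861 = 86.1%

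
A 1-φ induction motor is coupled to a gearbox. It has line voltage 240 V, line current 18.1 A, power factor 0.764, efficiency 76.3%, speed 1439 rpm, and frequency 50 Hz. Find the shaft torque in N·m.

16.8 N·m

P_in = V·I·cosφ = 240 × 18.1 × 0.764 = 3319 W
P_out = η·P_in = 0.763 × 3319 = 2532 W
n = 1439 rpm
ω = 2π×1439/60 = 150.7 rad/s
τ = P_out/ω = 2532/150.7 = 16.8 N·m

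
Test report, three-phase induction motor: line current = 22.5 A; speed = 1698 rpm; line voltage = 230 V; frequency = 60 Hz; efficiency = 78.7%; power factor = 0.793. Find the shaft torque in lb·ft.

23.2 lb·ft

P_in = √3·V·I·cosφ = 1.732 × 230 × 22.5 × 0.793 = 7108 W
P_out = η·P_in = 0.787 × 7108 = 5594 W
n = 1698 rpm
ω = 2π×1698/60 = 177.8 rad/s
τ = P_out/ω = 5594/177.8 = 31.46 N·m
In lb·ft: 31.46/1.356 = 23.2 lb·ft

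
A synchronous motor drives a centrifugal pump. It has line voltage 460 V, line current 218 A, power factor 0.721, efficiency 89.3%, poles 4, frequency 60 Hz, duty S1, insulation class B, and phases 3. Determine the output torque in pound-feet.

438 lb·ft

P_in = √3·V·I·cosφ = 1.732 × 460 × 218 × 0.721 = 125227 W
P_out = η·P_in = 0.893 × 125227 = 111828 W
n = n_s = 120×60/4 = 1800 rpm (synchronous)
ω = 2π×1800/60 = 188.5 rad/s
τ = P_out/ω = 111828/188.5 = 593.3 N·m
In lb·ft: 593.3/1.356 = 438 lb·ft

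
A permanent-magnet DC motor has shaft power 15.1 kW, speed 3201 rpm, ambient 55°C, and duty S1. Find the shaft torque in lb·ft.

ω = 2π × 3201/60 = 335.2 rad/s
τ = P/ω = 15100/335.2 = 45.05 N·m
In lb·ft: 45.05/1.356 = 33.2 lb·ft

33.2 lb·ft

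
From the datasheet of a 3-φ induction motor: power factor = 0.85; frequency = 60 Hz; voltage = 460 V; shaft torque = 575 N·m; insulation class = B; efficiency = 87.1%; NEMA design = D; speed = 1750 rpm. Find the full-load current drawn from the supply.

179 A

ω = 2π×1750/60 = 183.3 rad/s; P_out = τω = 575 × 183.3 = 105398 W
P_in = P_out / η = 105398 / 0.871 = 121008 W
I_L = P_in / (√3·V_L·cosφ) = 121008 / (1.732 × 460 × 0.85) = 179 A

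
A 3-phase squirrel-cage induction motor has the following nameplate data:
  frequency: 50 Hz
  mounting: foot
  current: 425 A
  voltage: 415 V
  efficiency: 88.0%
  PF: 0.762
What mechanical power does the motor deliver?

205 kW

P_in = √3·V·I·cosφ = 1.732 × 415 × 425 × 0.762 = 232777 W
P_out = η·P_in = 0.88 × 232777 = 204844 W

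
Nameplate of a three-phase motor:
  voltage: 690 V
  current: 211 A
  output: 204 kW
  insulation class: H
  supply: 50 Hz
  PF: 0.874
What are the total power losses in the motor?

16.4 kW

P_in = √3·V·I·cosφ = 1.732×690×211×0.874 = 220389 W
P_out = 204000 W
Losses = P_in − P_out = 220389 − 204000 = 16389 W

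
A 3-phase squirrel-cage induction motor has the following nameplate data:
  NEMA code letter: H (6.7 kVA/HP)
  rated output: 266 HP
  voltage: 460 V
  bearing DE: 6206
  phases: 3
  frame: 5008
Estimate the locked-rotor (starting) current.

S_LR = 6.7 × 266 = 1782.2 kVA
I_LR = S_LR/(√3·V_L) = 1782200/(1.732×460) = 2240 A

2240 A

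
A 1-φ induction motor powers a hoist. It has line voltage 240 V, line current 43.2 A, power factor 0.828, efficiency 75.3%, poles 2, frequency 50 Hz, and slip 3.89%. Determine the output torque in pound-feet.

P_in = V·I·cosφ = 240 × 43.2 × 0.828 = 8585 W
P_out = η·P_in = 0.753 × 8585 = 6465 W
n_s = 120×50/2 = 3000 rpm; n = 3000×(1−0.0389) = 2883 rpm
ω = 2π×2883/60 = 301.9 rad/s
τ = P_out/ω = 6465/301.9 = 21.41 N·m
In lb·ft: 21.41/1.356 = 15.8 lb·ft

15.8 lb·ft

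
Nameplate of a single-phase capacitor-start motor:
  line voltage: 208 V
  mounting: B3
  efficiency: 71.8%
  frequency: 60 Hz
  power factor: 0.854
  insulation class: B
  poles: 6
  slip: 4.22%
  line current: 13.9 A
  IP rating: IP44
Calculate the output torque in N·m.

P_in = V·I·cosφ = 208 × 13.9 × 0.854 = 2469 W
P_out = η·P_in = 0.718 × 2469 = 1773 W
n_s = 120×60/6 = 1200 rpm; n = 1200×(1−0.0422) = 1149 rpm
ω = 2π×1149/60 = 120.3 rad/s
τ = P_out/ω = 1773/120.3 = 14.7 N·m

14.7 N·m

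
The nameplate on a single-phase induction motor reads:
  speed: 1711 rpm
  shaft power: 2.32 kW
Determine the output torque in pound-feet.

ω = 2π × 1711/60 = 179.2 rad/s
τ = P/ω = 2320/179.2 = 12.95 N·m
In lb·ft: 12.95/1.356 = 9.55 lb·ft

9.55 lb·ft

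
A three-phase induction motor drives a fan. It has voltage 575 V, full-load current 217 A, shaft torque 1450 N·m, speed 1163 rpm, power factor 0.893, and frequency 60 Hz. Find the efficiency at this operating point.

ω = 2π × 1163/60 = 121.8 rad/s; P_out = τω = 1450 × 121.8 = 176610 W
P_in = √3·V_L·I_L·cosφ = 1.732 × 575 × 217 × 0.893 = 192986 W
η = P_out / P_in = 176610 / 192986 = 0.915 = 91.5%

91.5 %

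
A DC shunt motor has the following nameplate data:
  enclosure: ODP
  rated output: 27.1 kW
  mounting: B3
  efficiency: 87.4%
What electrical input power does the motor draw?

P_out = 27100 W
P_in = P_out/η = 27100/0.874 = 31007 W = 31 kW

31 kW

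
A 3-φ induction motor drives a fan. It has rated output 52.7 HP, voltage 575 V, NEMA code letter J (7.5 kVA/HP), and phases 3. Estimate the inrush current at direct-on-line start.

397 A

S_LR = 7.5 × 52.7 = 395.25 kVA
I_LR = S_LR/(√3·V_L) = 395250/(1.732×575) = 397 A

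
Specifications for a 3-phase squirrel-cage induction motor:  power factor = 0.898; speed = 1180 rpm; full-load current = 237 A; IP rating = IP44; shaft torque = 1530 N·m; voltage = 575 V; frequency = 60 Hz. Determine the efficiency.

ω = 2π × 1180/60 = 123.6 rad/s; P_out = τω = 1530 × 123.6 = 189108 W
P_in = √3·V_L·I_L·cosφ = 1.732 × 575 × 237 × 0.898 = 211953 W
η = P_out / P_in = 189108 / 211953 = 0.892 = 89.2%

89.2 %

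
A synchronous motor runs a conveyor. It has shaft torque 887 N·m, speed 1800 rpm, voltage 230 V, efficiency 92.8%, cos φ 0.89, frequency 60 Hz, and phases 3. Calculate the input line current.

508 A

ω = 2π×1800/60 = 188.5 rad/s; P_out = τω = 887 × 188.5 = 167200 W
P_in = P_out / η = 167200 / 0.928 = 180172 W
I_L = P_in / (√3·V_L·cosφ) = 180172 / (1.732 × 230 × 0.89) = 508 A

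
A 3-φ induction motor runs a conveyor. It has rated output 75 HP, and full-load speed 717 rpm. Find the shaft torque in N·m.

745 N·m

P_out = 75 × 746 = 55950 W
ω = 2π × 717/60 = 75.08 rad/s
τ = P_out/ω = 55950/75.08 = 745 N·m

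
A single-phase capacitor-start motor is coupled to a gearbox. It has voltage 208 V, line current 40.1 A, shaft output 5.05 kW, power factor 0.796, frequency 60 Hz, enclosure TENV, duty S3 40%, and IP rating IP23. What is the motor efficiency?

76.1 %

P_out = 5.05 kW = 5050 W
P_in = V·I·cosφ = 208 × 40.1 × 0.796 = 6639 W
η = P_out / P_in = 5050 / 6639 = 0.761 = 76.1%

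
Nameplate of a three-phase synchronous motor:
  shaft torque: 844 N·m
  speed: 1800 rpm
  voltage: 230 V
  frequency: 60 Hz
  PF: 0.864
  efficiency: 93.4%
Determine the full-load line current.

495 A

ω = 2π×1800/60 = 188.5 rad/s; P_out = τω = 844 × 188.5 = 159094 W
P_in = P_out / η = 159094 / 0.934 = 170336 W
I_L = P_in / (√3·V_L·cosφ) = 170336 / (1.732 × 230 × 0.864) = 495 A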